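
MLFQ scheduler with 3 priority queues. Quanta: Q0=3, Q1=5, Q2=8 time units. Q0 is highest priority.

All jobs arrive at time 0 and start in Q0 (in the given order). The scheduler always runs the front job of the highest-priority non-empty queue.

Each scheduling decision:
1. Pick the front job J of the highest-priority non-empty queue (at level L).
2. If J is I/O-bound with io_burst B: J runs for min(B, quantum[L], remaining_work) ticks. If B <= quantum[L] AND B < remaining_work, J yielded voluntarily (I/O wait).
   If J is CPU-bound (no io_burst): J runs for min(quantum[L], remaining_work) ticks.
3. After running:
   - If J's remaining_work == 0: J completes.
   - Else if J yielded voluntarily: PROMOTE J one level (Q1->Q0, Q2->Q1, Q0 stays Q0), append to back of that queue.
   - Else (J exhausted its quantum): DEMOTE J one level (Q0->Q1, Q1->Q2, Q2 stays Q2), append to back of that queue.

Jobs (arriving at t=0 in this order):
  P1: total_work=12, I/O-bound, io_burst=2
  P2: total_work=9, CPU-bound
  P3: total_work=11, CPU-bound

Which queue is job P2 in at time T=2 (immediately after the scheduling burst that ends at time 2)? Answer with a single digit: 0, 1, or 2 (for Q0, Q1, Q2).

Answer: 0

Derivation:
t=0-2: P1@Q0 runs 2, rem=10, I/O yield, promote→Q0. Q0=[P2,P3,P1] Q1=[] Q2=[]
t=2-5: P2@Q0 runs 3, rem=6, quantum used, demote→Q1. Q0=[P3,P1] Q1=[P2] Q2=[]
t=5-8: P3@Q0 runs 3, rem=8, quantum used, demote→Q1. Q0=[P1] Q1=[P2,P3] Q2=[]
t=8-10: P1@Q0 runs 2, rem=8, I/O yield, promote→Q0. Q0=[P1] Q1=[P2,P3] Q2=[]
t=10-12: P1@Q0 runs 2, rem=6, I/O yield, promote→Q0. Q0=[P1] Q1=[P2,P3] Q2=[]
t=12-14: P1@Q0 runs 2, rem=4, I/O yield, promote→Q0. Q0=[P1] Q1=[P2,P3] Q2=[]
t=14-16: P1@Q0 runs 2, rem=2, I/O yield, promote→Q0. Q0=[P1] Q1=[P2,P3] Q2=[]
t=16-18: P1@Q0 runs 2, rem=0, completes. Q0=[] Q1=[P2,P3] Q2=[]
t=18-23: P2@Q1 runs 5, rem=1, quantum used, demote→Q2. Q0=[] Q1=[P3] Q2=[P2]
t=23-28: P3@Q1 runs 5, rem=3, quantum used, demote→Q2. Q0=[] Q1=[] Q2=[P2,P3]
t=28-29: P2@Q2 runs 1, rem=0, completes. Q0=[] Q1=[] Q2=[P3]
t=29-32: P3@Q2 runs 3, rem=0, completes. Q0=[] Q1=[] Q2=[]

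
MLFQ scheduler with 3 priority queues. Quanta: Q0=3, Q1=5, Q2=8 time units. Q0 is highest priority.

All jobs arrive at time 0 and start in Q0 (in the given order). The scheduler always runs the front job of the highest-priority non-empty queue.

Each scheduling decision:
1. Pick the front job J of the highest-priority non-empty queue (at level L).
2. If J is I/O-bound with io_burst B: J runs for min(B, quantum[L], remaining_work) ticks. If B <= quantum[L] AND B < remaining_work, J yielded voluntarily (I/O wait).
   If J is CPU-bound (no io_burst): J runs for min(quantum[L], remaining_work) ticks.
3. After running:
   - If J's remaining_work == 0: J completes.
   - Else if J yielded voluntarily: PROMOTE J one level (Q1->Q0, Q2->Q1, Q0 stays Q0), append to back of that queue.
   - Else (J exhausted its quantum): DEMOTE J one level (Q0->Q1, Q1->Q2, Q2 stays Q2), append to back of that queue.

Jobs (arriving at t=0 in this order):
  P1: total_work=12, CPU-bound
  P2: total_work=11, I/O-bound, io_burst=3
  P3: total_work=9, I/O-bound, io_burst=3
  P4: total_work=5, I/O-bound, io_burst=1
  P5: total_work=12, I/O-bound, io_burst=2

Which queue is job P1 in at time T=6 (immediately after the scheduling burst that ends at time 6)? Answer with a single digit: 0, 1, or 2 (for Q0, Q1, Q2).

t=0-3: P1@Q0 runs 3, rem=9, quantum used, demote→Q1. Q0=[P2,P3,P4,P5] Q1=[P1] Q2=[]
t=3-6: P2@Q0 runs 3, rem=8, I/O yield, promote→Q0. Q0=[P3,P4,P5,P2] Q1=[P1] Q2=[]
t=6-9: P3@Q0 runs 3, rem=6, I/O yield, promote→Q0. Q0=[P4,P5,P2,P3] Q1=[P1] Q2=[]
t=9-10: P4@Q0 runs 1, rem=4, I/O yield, promote→Q0. Q0=[P5,P2,P3,P4] Q1=[P1] Q2=[]
t=10-12: P5@Q0 runs 2, rem=10, I/O yield, promote→Q0. Q0=[P2,P3,P4,P5] Q1=[P1] Q2=[]
t=12-15: P2@Q0 runs 3, rem=5, I/O yield, promote→Q0. Q0=[P3,P4,P5,P2] Q1=[P1] Q2=[]
t=15-18: P3@Q0 runs 3, rem=3, I/O yield, promote→Q0. Q0=[P4,P5,P2,P3] Q1=[P1] Q2=[]
t=18-19: P4@Q0 runs 1, rem=3, I/O yield, promote→Q0. Q0=[P5,P2,P3,P4] Q1=[P1] Q2=[]
t=19-21: P5@Q0 runs 2, rem=8, I/O yield, promote→Q0. Q0=[P2,P3,P4,P5] Q1=[P1] Q2=[]
t=21-24: P2@Q0 runs 3, rem=2, I/O yield, promote→Q0. Q0=[P3,P4,P5,P2] Q1=[P1] Q2=[]
t=24-27: P3@Q0 runs 3, rem=0, completes. Q0=[P4,P5,P2] Q1=[P1] Q2=[]
t=27-28: P4@Q0 runs 1, rem=2, I/O yield, promote→Q0. Q0=[P5,P2,P4] Q1=[P1] Q2=[]
t=28-30: P5@Q0 runs 2, rem=6, I/O yield, promote→Q0. Q0=[P2,P4,P5] Q1=[P1] Q2=[]
t=30-32: P2@Q0 runs 2, rem=0, completes. Q0=[P4,P5] Q1=[P1] Q2=[]
t=32-33: P4@Q0 runs 1, rem=1, I/O yield, promote→Q0. Q0=[P5,P4] Q1=[P1] Q2=[]
t=33-35: P5@Q0 runs 2, rem=4, I/O yield, promote→Q0. Q0=[P4,P5] Q1=[P1] Q2=[]
t=35-36: P4@Q0 runs 1, rem=0, completes. Q0=[P5] Q1=[P1] Q2=[]
t=36-38: P5@Q0 runs 2, rem=2, I/O yield, promote→Q0. Q0=[P5] Q1=[P1] Q2=[]
t=38-40: P5@Q0 runs 2, rem=0, completes. Q0=[] Q1=[P1] Q2=[]
t=40-45: P1@Q1 runs 5, rem=4, quantum used, demote→Q2. Q0=[] Q1=[] Q2=[P1]
t=45-49: P1@Q2 runs 4, rem=0, completes. Q0=[] Q1=[] Q2=[]

Answer: 1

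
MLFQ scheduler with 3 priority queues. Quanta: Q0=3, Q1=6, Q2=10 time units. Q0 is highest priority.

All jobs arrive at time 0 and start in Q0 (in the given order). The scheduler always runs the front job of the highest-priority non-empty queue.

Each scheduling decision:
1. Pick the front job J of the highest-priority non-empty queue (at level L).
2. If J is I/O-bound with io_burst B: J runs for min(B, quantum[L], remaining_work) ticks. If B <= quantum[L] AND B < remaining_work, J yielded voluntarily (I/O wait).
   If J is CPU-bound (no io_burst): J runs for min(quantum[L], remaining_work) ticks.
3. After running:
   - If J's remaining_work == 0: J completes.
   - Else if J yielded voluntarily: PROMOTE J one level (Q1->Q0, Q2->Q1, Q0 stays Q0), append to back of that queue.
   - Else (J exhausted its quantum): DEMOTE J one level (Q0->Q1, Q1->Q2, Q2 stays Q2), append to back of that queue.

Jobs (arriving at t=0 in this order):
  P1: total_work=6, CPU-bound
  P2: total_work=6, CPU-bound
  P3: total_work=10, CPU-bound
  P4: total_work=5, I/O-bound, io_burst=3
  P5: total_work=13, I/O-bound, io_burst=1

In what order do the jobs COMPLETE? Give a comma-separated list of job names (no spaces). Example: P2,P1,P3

t=0-3: P1@Q0 runs 3, rem=3, quantum used, demote→Q1. Q0=[P2,P3,P4,P5] Q1=[P1] Q2=[]
t=3-6: P2@Q0 runs 3, rem=3, quantum used, demote→Q1. Q0=[P3,P4,P5] Q1=[P1,P2] Q2=[]
t=6-9: P3@Q0 runs 3, rem=7, quantum used, demote→Q1. Q0=[P4,P5] Q1=[P1,P2,P3] Q2=[]
t=9-12: P4@Q0 runs 3, rem=2, I/O yield, promote→Q0. Q0=[P5,P4] Q1=[P1,P2,P3] Q2=[]
t=12-13: P5@Q0 runs 1, rem=12, I/O yield, promote→Q0. Q0=[P4,P5] Q1=[P1,P2,P3] Q2=[]
t=13-15: P4@Q0 runs 2, rem=0, completes. Q0=[P5] Q1=[P1,P2,P3] Q2=[]
t=15-16: P5@Q0 runs 1, rem=11, I/O yield, promote→Q0. Q0=[P5] Q1=[P1,P2,P3] Q2=[]
t=16-17: P5@Q0 runs 1, rem=10, I/O yield, promote→Q0. Q0=[P5] Q1=[P1,P2,P3] Q2=[]
t=17-18: P5@Q0 runs 1, rem=9, I/O yield, promote→Q0. Q0=[P5] Q1=[P1,P2,P3] Q2=[]
t=18-19: P5@Q0 runs 1, rem=8, I/O yield, promote→Q0. Q0=[P5] Q1=[P1,P2,P3] Q2=[]
t=19-20: P5@Q0 runs 1, rem=7, I/O yield, promote→Q0. Q0=[P5] Q1=[P1,P2,P3] Q2=[]
t=20-21: P5@Q0 runs 1, rem=6, I/O yield, promote→Q0. Q0=[P5] Q1=[P1,P2,P3] Q2=[]
t=21-22: P5@Q0 runs 1, rem=5, I/O yield, promote→Q0. Q0=[P5] Q1=[P1,P2,P3] Q2=[]
t=22-23: P5@Q0 runs 1, rem=4, I/O yield, promote→Q0. Q0=[P5] Q1=[P1,P2,P3] Q2=[]
t=23-24: P5@Q0 runs 1, rem=3, I/O yield, promote→Q0. Q0=[P5] Q1=[P1,P2,P3] Q2=[]
t=24-25: P5@Q0 runs 1, rem=2, I/O yield, promote→Q0. Q0=[P5] Q1=[P1,P2,P3] Q2=[]
t=25-26: P5@Q0 runs 1, rem=1, I/O yield, promote→Q0. Q0=[P5] Q1=[P1,P2,P3] Q2=[]
t=26-27: P5@Q0 runs 1, rem=0, completes. Q0=[] Q1=[P1,P2,P3] Q2=[]
t=27-30: P1@Q1 runs 3, rem=0, completes. Q0=[] Q1=[P2,P3] Q2=[]
t=30-33: P2@Q1 runs 3, rem=0, completes. Q0=[] Q1=[P3] Q2=[]
t=33-39: P3@Q1 runs 6, rem=1, quantum used, demote→Q2. Q0=[] Q1=[] Q2=[P3]
t=39-40: P3@Q2 runs 1, rem=0, completes. Q0=[] Q1=[] Q2=[]

Answer: P4,P5,P1,P2,P3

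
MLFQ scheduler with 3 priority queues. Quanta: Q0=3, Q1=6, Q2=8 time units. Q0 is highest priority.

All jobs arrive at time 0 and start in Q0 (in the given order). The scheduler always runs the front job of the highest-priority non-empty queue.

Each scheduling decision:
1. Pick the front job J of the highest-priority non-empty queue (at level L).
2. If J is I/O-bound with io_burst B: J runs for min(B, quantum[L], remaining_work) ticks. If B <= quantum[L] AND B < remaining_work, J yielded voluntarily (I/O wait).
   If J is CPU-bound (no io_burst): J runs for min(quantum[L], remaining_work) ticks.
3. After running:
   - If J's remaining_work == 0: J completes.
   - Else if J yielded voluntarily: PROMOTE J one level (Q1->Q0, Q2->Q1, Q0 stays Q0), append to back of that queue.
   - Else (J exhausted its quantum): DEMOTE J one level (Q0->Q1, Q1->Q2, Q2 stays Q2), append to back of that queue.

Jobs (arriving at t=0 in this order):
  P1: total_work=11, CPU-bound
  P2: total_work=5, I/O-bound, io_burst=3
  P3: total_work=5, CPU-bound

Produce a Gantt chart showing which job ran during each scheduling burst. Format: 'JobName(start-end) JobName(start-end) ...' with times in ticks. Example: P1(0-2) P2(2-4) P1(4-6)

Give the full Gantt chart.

Answer: P1(0-3) P2(3-6) P3(6-9) P2(9-11) P1(11-17) P3(17-19) P1(19-21)

Derivation:
t=0-3: P1@Q0 runs 3, rem=8, quantum used, demote→Q1. Q0=[P2,P3] Q1=[P1] Q2=[]
t=3-6: P2@Q0 runs 3, rem=2, I/O yield, promote→Q0. Q0=[P3,P2] Q1=[P1] Q2=[]
t=6-9: P3@Q0 runs 3, rem=2, quantum used, demote→Q1. Q0=[P2] Q1=[P1,P3] Q2=[]
t=9-11: P2@Q0 runs 2, rem=0, completes. Q0=[] Q1=[P1,P3] Q2=[]
t=11-17: P1@Q1 runs 6, rem=2, quantum used, demote→Q2. Q0=[] Q1=[P3] Q2=[P1]
t=17-19: P3@Q1 runs 2, rem=0, completes. Q0=[] Q1=[] Q2=[P1]
t=19-21: P1@Q2 runs 2, rem=0, completes. Q0=[] Q1=[] Q2=[]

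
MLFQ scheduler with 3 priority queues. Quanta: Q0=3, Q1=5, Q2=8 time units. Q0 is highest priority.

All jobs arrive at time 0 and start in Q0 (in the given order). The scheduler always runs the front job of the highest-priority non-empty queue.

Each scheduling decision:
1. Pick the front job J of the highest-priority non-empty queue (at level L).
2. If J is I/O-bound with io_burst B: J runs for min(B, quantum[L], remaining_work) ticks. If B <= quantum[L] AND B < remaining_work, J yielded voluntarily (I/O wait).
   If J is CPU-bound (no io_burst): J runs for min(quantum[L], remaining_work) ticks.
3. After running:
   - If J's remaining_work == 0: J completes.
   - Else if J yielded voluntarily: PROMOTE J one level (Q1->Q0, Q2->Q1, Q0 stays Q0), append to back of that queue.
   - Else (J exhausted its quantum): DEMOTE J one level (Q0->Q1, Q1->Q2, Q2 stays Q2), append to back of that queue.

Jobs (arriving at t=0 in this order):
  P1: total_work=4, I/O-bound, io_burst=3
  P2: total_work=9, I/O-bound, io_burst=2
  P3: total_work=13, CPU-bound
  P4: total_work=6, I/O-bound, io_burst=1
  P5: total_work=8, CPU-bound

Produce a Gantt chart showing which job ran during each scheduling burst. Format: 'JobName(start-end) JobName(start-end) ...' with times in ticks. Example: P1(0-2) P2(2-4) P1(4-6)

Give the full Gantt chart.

t=0-3: P1@Q0 runs 3, rem=1, I/O yield, promote→Q0. Q0=[P2,P3,P4,P5,P1] Q1=[] Q2=[]
t=3-5: P2@Q0 runs 2, rem=7, I/O yield, promote→Q0. Q0=[P3,P4,P5,P1,P2] Q1=[] Q2=[]
t=5-8: P3@Q0 runs 3, rem=10, quantum used, demote→Q1. Q0=[P4,P5,P1,P2] Q1=[P3] Q2=[]
t=8-9: P4@Q0 runs 1, rem=5, I/O yield, promote→Q0. Q0=[P5,P1,P2,P4] Q1=[P3] Q2=[]
t=9-12: P5@Q0 runs 3, rem=5, quantum used, demote→Q1. Q0=[P1,P2,P4] Q1=[P3,P5] Q2=[]
t=12-13: P1@Q0 runs 1, rem=0, completes. Q0=[P2,P4] Q1=[P3,P5] Q2=[]
t=13-15: P2@Q0 runs 2, rem=5, I/O yield, promote→Q0. Q0=[P4,P2] Q1=[P3,P5] Q2=[]
t=15-16: P4@Q0 runs 1, rem=4, I/O yield, promote→Q0. Q0=[P2,P4] Q1=[P3,P5] Q2=[]
t=16-18: P2@Q0 runs 2, rem=3, I/O yield, promote→Q0. Q0=[P4,P2] Q1=[P3,P5] Q2=[]
t=18-19: P4@Q0 runs 1, rem=3, I/O yield, promote→Q0. Q0=[P2,P4] Q1=[P3,P5] Q2=[]
t=19-21: P2@Q0 runs 2, rem=1, I/O yield, promote→Q0. Q0=[P4,P2] Q1=[P3,P5] Q2=[]
t=21-22: P4@Q0 runs 1, rem=2, I/O yield, promote→Q0. Q0=[P2,P4] Q1=[P3,P5] Q2=[]
t=22-23: P2@Q0 runs 1, rem=0, completes. Q0=[P4] Q1=[P3,P5] Q2=[]
t=23-24: P4@Q0 runs 1, rem=1, I/O yield, promote→Q0. Q0=[P4] Q1=[P3,P5] Q2=[]
t=24-25: P4@Q0 runs 1, rem=0, completes. Q0=[] Q1=[P3,P5] Q2=[]
t=25-30: P3@Q1 runs 5, rem=5, quantum used, demote→Q2. Q0=[] Q1=[P5] Q2=[P3]
t=30-35: P5@Q1 runs 5, rem=0, completes. Q0=[] Q1=[] Q2=[P3]
t=35-40: P3@Q2 runs 5, rem=0, completes. Q0=[] Q1=[] Q2=[]

Answer: P1(0-3) P2(3-5) P3(5-8) P4(8-9) P5(9-12) P1(12-13) P2(13-15) P4(15-16) P2(16-18) P4(18-19) P2(19-21) P4(21-22) P2(22-23) P4(23-24) P4(24-25) P3(25-30) P5(30-35) P3(35-40)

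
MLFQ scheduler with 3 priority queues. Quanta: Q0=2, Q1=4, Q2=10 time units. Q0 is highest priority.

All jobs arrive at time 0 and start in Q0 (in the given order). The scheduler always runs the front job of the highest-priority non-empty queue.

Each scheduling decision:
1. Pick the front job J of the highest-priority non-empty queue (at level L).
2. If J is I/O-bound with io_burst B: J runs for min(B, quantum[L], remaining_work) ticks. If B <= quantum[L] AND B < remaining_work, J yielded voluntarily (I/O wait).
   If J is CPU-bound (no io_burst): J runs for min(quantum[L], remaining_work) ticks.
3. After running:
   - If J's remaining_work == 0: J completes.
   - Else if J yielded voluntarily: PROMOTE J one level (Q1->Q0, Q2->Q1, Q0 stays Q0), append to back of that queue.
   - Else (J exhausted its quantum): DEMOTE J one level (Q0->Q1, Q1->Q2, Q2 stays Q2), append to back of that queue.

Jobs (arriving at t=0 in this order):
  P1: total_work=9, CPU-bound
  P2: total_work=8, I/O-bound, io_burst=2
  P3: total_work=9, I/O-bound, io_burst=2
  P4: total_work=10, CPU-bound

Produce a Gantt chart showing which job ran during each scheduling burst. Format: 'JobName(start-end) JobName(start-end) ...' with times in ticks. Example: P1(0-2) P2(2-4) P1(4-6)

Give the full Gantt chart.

Answer: P1(0-2) P2(2-4) P3(4-6) P4(6-8) P2(8-10) P3(10-12) P2(12-14) P3(14-16) P2(16-18) P3(18-20) P3(20-21) P1(21-25) P4(25-29) P1(29-32) P4(32-36)

Derivation:
t=0-2: P1@Q0 runs 2, rem=7, quantum used, demote→Q1. Q0=[P2,P3,P4] Q1=[P1] Q2=[]
t=2-4: P2@Q0 runs 2, rem=6, I/O yield, promote→Q0. Q0=[P3,P4,P2] Q1=[P1] Q2=[]
t=4-6: P3@Q0 runs 2, rem=7, I/O yield, promote→Q0. Q0=[P4,P2,P3] Q1=[P1] Q2=[]
t=6-8: P4@Q0 runs 2, rem=8, quantum used, demote→Q1. Q0=[P2,P3] Q1=[P1,P4] Q2=[]
t=8-10: P2@Q0 runs 2, rem=4, I/O yield, promote→Q0. Q0=[P3,P2] Q1=[P1,P4] Q2=[]
t=10-12: P3@Q0 runs 2, rem=5, I/O yield, promote→Q0. Q0=[P2,P3] Q1=[P1,P4] Q2=[]
t=12-14: P2@Q0 runs 2, rem=2, I/O yield, promote→Q0. Q0=[P3,P2] Q1=[P1,P4] Q2=[]
t=14-16: P3@Q0 runs 2, rem=3, I/O yield, promote→Q0. Q0=[P2,P3] Q1=[P1,P4] Q2=[]
t=16-18: P2@Q0 runs 2, rem=0, completes. Q0=[P3] Q1=[P1,P4] Q2=[]
t=18-20: P3@Q0 runs 2, rem=1, I/O yield, promote→Q0. Q0=[P3] Q1=[P1,P4] Q2=[]
t=20-21: P3@Q0 runs 1, rem=0, completes. Q0=[] Q1=[P1,P4] Q2=[]
t=21-25: P1@Q1 runs 4, rem=3, quantum used, demote→Q2. Q0=[] Q1=[P4] Q2=[P1]
t=25-29: P4@Q1 runs 4, rem=4, quantum used, demote→Q2. Q0=[] Q1=[] Q2=[P1,P4]
t=29-32: P1@Q2 runs 3, rem=0, completes. Q0=[] Q1=[] Q2=[P4]
t=32-36: P4@Q2 runs 4, rem=0, completes. Q0=[] Q1=[] Q2=[]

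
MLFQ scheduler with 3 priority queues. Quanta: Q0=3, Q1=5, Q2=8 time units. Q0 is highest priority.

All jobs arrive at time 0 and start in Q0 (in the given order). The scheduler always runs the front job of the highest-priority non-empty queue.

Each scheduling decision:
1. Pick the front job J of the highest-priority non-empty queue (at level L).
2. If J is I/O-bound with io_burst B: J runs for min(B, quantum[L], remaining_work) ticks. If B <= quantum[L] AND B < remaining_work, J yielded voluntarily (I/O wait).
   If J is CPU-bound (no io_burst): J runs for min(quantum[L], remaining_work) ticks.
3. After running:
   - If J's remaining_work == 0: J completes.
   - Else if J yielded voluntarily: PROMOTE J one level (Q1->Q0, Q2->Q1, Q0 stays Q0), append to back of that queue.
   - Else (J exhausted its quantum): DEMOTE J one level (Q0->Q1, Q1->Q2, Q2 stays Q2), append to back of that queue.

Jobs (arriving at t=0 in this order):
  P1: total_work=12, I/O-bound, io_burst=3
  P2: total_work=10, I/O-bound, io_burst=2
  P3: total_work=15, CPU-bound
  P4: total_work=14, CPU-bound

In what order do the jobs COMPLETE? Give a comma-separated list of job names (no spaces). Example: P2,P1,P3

Answer: P1,P2,P3,P4

Derivation:
t=0-3: P1@Q0 runs 3, rem=9, I/O yield, promote→Q0. Q0=[P2,P3,P4,P1] Q1=[] Q2=[]
t=3-5: P2@Q0 runs 2, rem=8, I/O yield, promote→Q0. Q0=[P3,P4,P1,P2] Q1=[] Q2=[]
t=5-8: P3@Q0 runs 3, rem=12, quantum used, demote→Q1. Q0=[P4,P1,P2] Q1=[P3] Q2=[]
t=8-11: P4@Q0 runs 3, rem=11, quantum used, demote→Q1. Q0=[P1,P2] Q1=[P3,P4] Q2=[]
t=11-14: P1@Q0 runs 3, rem=6, I/O yield, promote→Q0. Q0=[P2,P1] Q1=[P3,P4] Q2=[]
t=14-16: P2@Q0 runs 2, rem=6, I/O yield, promote→Q0. Q0=[P1,P2] Q1=[P3,P4] Q2=[]
t=16-19: P1@Q0 runs 3, rem=3, I/O yield, promote→Q0. Q0=[P2,P1] Q1=[P3,P4] Q2=[]
t=19-21: P2@Q0 runs 2, rem=4, I/O yield, promote→Q0. Q0=[P1,P2] Q1=[P3,P4] Q2=[]
t=21-24: P1@Q0 runs 3, rem=0, completes. Q0=[P2] Q1=[P3,P4] Q2=[]
t=24-26: P2@Q0 runs 2, rem=2, I/O yield, promote→Q0. Q0=[P2] Q1=[P3,P4] Q2=[]
t=26-28: P2@Q0 runs 2, rem=0, completes. Q0=[] Q1=[P3,P4] Q2=[]
t=28-33: P3@Q1 runs 5, rem=7, quantum used, demote→Q2. Q0=[] Q1=[P4] Q2=[P3]
t=33-38: P4@Q1 runs 5, rem=6, quantum used, demote→Q2. Q0=[] Q1=[] Q2=[P3,P4]
t=38-45: P3@Q2 runs 7, rem=0, completes. Q0=[] Q1=[] Q2=[P4]
t=45-51: P4@Q2 runs 6, rem=0, completes. Q0=[] Q1=[] Q2=[]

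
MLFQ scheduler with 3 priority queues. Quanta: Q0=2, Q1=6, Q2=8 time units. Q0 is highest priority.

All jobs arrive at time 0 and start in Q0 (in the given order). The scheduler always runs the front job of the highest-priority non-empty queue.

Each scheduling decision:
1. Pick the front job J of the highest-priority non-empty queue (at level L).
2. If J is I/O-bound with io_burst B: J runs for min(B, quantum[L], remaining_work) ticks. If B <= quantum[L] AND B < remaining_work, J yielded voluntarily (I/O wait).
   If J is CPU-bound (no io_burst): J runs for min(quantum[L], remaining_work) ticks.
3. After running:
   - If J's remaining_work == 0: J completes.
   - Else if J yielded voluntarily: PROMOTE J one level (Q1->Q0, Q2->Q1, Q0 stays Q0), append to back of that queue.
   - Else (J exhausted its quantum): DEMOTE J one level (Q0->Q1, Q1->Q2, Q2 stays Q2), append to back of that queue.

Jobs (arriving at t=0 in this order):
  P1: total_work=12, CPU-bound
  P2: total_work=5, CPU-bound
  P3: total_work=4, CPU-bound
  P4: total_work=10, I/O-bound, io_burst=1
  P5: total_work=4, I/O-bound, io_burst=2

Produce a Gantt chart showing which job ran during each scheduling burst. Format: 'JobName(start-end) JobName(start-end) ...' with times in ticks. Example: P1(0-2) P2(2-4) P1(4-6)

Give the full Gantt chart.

Answer: P1(0-2) P2(2-4) P3(4-6) P4(6-7) P5(7-9) P4(9-10) P5(10-12) P4(12-13) P4(13-14) P4(14-15) P4(15-16) P4(16-17) P4(17-18) P4(18-19) P4(19-20) P1(20-26) P2(26-29) P3(29-31) P1(31-35)

Derivation:
t=0-2: P1@Q0 runs 2, rem=10, quantum used, demote→Q1. Q0=[P2,P3,P4,P5] Q1=[P1] Q2=[]
t=2-4: P2@Q0 runs 2, rem=3, quantum used, demote→Q1. Q0=[P3,P4,P5] Q1=[P1,P2] Q2=[]
t=4-6: P3@Q0 runs 2, rem=2, quantum used, demote→Q1. Q0=[P4,P5] Q1=[P1,P2,P3] Q2=[]
t=6-7: P4@Q0 runs 1, rem=9, I/O yield, promote→Q0. Q0=[P5,P4] Q1=[P1,P2,P3] Q2=[]
t=7-9: P5@Q0 runs 2, rem=2, I/O yield, promote→Q0. Q0=[P4,P5] Q1=[P1,P2,P3] Q2=[]
t=9-10: P4@Q0 runs 1, rem=8, I/O yield, promote→Q0. Q0=[P5,P4] Q1=[P1,P2,P3] Q2=[]
t=10-12: P5@Q0 runs 2, rem=0, completes. Q0=[P4] Q1=[P1,P2,P3] Q2=[]
t=12-13: P4@Q0 runs 1, rem=7, I/O yield, promote→Q0. Q0=[P4] Q1=[P1,P2,P3] Q2=[]
t=13-14: P4@Q0 runs 1, rem=6, I/O yield, promote→Q0. Q0=[P4] Q1=[P1,P2,P3] Q2=[]
t=14-15: P4@Q0 runs 1, rem=5, I/O yield, promote→Q0. Q0=[P4] Q1=[P1,P2,P3] Q2=[]
t=15-16: P4@Q0 runs 1, rem=4, I/O yield, promote→Q0. Q0=[P4] Q1=[P1,P2,P3] Q2=[]
t=16-17: P4@Q0 runs 1, rem=3, I/O yield, promote→Q0. Q0=[P4] Q1=[P1,P2,P3] Q2=[]
t=17-18: P4@Q0 runs 1, rem=2, I/O yield, promote→Q0. Q0=[P4] Q1=[P1,P2,P3] Q2=[]
t=18-19: P4@Q0 runs 1, rem=1, I/O yield, promote→Q0. Q0=[P4] Q1=[P1,P2,P3] Q2=[]
t=19-20: P4@Q0 runs 1, rem=0, completes. Q0=[] Q1=[P1,P2,P3] Q2=[]
t=20-26: P1@Q1 runs 6, rem=4, quantum used, demote→Q2. Q0=[] Q1=[P2,P3] Q2=[P1]
t=26-29: P2@Q1 runs 3, rem=0, completes. Q0=[] Q1=[P3] Q2=[P1]
t=29-31: P3@Q1 runs 2, rem=0, completes. Q0=[] Q1=[] Q2=[P1]
t=31-35: P1@Q2 runs 4, rem=0, completes. Q0=[] Q1=[] Q2=[]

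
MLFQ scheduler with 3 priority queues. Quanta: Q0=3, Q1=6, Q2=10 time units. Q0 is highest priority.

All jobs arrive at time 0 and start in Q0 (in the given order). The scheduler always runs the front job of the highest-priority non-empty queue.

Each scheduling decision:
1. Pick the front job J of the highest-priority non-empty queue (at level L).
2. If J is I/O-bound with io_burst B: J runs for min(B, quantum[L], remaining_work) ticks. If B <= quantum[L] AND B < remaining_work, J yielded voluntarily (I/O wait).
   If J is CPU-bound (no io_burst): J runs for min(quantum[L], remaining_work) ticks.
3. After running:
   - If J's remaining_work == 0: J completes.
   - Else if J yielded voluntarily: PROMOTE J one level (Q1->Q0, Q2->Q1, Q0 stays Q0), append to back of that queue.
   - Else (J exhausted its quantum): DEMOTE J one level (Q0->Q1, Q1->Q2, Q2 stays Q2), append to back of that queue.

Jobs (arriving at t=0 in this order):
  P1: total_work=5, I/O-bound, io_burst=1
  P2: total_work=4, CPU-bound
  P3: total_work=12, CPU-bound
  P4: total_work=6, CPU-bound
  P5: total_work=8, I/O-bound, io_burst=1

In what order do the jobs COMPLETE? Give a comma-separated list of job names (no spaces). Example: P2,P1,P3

t=0-1: P1@Q0 runs 1, rem=4, I/O yield, promote→Q0. Q0=[P2,P3,P4,P5,P1] Q1=[] Q2=[]
t=1-4: P2@Q0 runs 3, rem=1, quantum used, demote→Q1. Q0=[P3,P4,P5,P1] Q1=[P2] Q2=[]
t=4-7: P3@Q0 runs 3, rem=9, quantum used, demote→Q1. Q0=[P4,P5,P1] Q1=[P2,P3] Q2=[]
t=7-10: P4@Q0 runs 3, rem=3, quantum used, demote→Q1. Q0=[P5,P1] Q1=[P2,P3,P4] Q2=[]
t=10-11: P5@Q0 runs 1, rem=7, I/O yield, promote→Q0. Q0=[P1,P5] Q1=[P2,P3,P4] Q2=[]
t=11-12: P1@Q0 runs 1, rem=3, I/O yield, promote→Q0. Q0=[P5,P1] Q1=[P2,P3,P4] Q2=[]
t=12-13: P5@Q0 runs 1, rem=6, I/O yield, promote→Q0. Q0=[P1,P5] Q1=[P2,P3,P4] Q2=[]
t=13-14: P1@Q0 runs 1, rem=2, I/O yield, promote→Q0. Q0=[P5,P1] Q1=[P2,P3,P4] Q2=[]
t=14-15: P5@Q0 runs 1, rem=5, I/O yield, promote→Q0. Q0=[P1,P5] Q1=[P2,P3,P4] Q2=[]
t=15-16: P1@Q0 runs 1, rem=1, I/O yield, promote→Q0. Q0=[P5,P1] Q1=[P2,P3,P4] Q2=[]
t=16-17: P5@Q0 runs 1, rem=4, I/O yield, promote→Q0. Q0=[P1,P5] Q1=[P2,P3,P4] Q2=[]
t=17-18: P1@Q0 runs 1, rem=0, completes. Q0=[P5] Q1=[P2,P3,P4] Q2=[]
t=18-19: P5@Q0 runs 1, rem=3, I/O yield, promote→Q0. Q0=[P5] Q1=[P2,P3,P4] Q2=[]
t=19-20: P5@Q0 runs 1, rem=2, I/O yield, promote→Q0. Q0=[P5] Q1=[P2,P3,P4] Q2=[]
t=20-21: P5@Q0 runs 1, rem=1, I/O yield, promote→Q0. Q0=[P5] Q1=[P2,P3,P4] Q2=[]
t=21-22: P5@Q0 runs 1, rem=0, completes. Q0=[] Q1=[P2,P3,P4] Q2=[]
t=22-23: P2@Q1 runs 1, rem=0, completes. Q0=[] Q1=[P3,P4] Q2=[]
t=23-29: P3@Q1 runs 6, rem=3, quantum used, demote→Q2. Q0=[] Q1=[P4] Q2=[P3]
t=29-32: P4@Q1 runs 3, rem=0, completes. Q0=[] Q1=[] Q2=[P3]
t=32-35: P3@Q2 runs 3, rem=0, completes. Q0=[] Q1=[] Q2=[]

Answer: P1,P5,P2,P4,P3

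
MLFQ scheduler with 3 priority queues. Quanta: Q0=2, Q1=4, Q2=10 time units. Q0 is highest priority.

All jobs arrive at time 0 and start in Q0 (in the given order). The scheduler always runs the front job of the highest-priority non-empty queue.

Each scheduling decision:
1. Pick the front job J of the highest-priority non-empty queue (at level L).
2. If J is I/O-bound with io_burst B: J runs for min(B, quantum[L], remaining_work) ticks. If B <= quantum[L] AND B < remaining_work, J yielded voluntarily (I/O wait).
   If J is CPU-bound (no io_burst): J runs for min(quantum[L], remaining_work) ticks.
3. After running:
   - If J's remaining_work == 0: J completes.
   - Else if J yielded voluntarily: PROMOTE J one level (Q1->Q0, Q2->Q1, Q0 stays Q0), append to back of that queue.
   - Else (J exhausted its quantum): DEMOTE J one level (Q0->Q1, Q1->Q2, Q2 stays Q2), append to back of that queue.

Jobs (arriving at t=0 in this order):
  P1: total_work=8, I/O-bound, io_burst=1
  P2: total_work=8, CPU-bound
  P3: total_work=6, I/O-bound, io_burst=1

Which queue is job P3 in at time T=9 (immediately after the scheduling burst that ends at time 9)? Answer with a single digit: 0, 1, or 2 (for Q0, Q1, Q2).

t=0-1: P1@Q0 runs 1, rem=7, I/O yield, promote→Q0. Q0=[P2,P3,P1] Q1=[] Q2=[]
t=1-3: P2@Q0 runs 2, rem=6, quantum used, demote→Q1. Q0=[P3,P1] Q1=[P2] Q2=[]
t=3-4: P3@Q0 runs 1, rem=5, I/O yield, promote→Q0. Q0=[P1,P3] Q1=[P2] Q2=[]
t=4-5: P1@Q0 runs 1, rem=6, I/O yield, promote→Q0. Q0=[P3,P1] Q1=[P2] Q2=[]
t=5-6: P3@Q0 runs 1, rem=4, I/O yield, promote→Q0. Q0=[P1,P3] Q1=[P2] Q2=[]
t=6-7: P1@Q0 runs 1, rem=5, I/O yield, promote→Q0. Q0=[P3,P1] Q1=[P2] Q2=[]
t=7-8: P3@Q0 runs 1, rem=3, I/O yield, promote→Q0. Q0=[P1,P3] Q1=[P2] Q2=[]
t=8-9: P1@Q0 runs 1, rem=4, I/O yield, promote→Q0. Q0=[P3,P1] Q1=[P2] Q2=[]
t=9-10: P3@Q0 runs 1, rem=2, I/O yield, promote→Q0. Q0=[P1,P3] Q1=[P2] Q2=[]
t=10-11: P1@Q0 runs 1, rem=3, I/O yield, promote→Q0. Q0=[P3,P1] Q1=[P2] Q2=[]
t=11-12: P3@Q0 runs 1, rem=1, I/O yield, promote→Q0. Q0=[P1,P3] Q1=[P2] Q2=[]
t=12-13: P1@Q0 runs 1, rem=2, I/O yield, promote→Q0. Q0=[P3,P1] Q1=[P2] Q2=[]
t=13-14: P3@Q0 runs 1, rem=0, completes. Q0=[P1] Q1=[P2] Q2=[]
t=14-15: P1@Q0 runs 1, rem=1, I/O yield, promote→Q0. Q0=[P1] Q1=[P2] Q2=[]
t=15-16: P1@Q0 runs 1, rem=0, completes. Q0=[] Q1=[P2] Q2=[]
t=16-20: P2@Q1 runs 4, rem=2, quantum used, demote→Q2. Q0=[] Q1=[] Q2=[P2]
t=20-22: P2@Q2 runs 2, rem=0, completes. Q0=[] Q1=[] Q2=[]

Answer: 0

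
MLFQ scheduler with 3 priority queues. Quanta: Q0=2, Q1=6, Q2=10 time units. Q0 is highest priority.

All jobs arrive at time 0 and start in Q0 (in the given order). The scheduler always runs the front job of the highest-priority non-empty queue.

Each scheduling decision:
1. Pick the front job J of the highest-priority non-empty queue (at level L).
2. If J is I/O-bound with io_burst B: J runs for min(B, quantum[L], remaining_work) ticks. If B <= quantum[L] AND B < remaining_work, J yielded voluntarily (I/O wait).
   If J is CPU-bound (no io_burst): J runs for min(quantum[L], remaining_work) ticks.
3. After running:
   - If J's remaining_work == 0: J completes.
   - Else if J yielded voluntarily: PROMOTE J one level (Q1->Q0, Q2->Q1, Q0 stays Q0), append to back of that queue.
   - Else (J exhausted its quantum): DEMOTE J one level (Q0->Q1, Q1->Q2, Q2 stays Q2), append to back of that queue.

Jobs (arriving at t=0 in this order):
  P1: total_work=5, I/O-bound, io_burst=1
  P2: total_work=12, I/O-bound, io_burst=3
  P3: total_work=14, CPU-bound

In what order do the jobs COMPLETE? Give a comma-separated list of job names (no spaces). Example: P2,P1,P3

Answer: P1,P2,P3

Derivation:
t=0-1: P1@Q0 runs 1, rem=4, I/O yield, promote→Q0. Q0=[P2,P3,P1] Q1=[] Q2=[]
t=1-3: P2@Q0 runs 2, rem=10, quantum used, demote→Q1. Q0=[P3,P1] Q1=[P2] Q2=[]
t=3-5: P3@Q0 runs 2, rem=12, quantum used, demote→Q1. Q0=[P1] Q1=[P2,P3] Q2=[]
t=5-6: P1@Q0 runs 1, rem=3, I/O yield, promote→Q0. Q0=[P1] Q1=[P2,P3] Q2=[]
t=6-7: P1@Q0 runs 1, rem=2, I/O yield, promote→Q0. Q0=[P1] Q1=[P2,P3] Q2=[]
t=7-8: P1@Q0 runs 1, rem=1, I/O yield, promote→Q0. Q0=[P1] Q1=[P2,P3] Q2=[]
t=8-9: P1@Q0 runs 1, rem=0, completes. Q0=[] Q1=[P2,P3] Q2=[]
t=9-12: P2@Q1 runs 3, rem=7, I/O yield, promote→Q0. Q0=[P2] Q1=[P3] Q2=[]
t=12-14: P2@Q0 runs 2, rem=5, quantum used, demote→Q1. Q0=[] Q1=[P3,P2] Q2=[]
t=14-20: P3@Q1 runs 6, rem=6, quantum used, demote→Q2. Q0=[] Q1=[P2] Q2=[P3]
t=20-23: P2@Q1 runs 3, rem=2, I/O yield, promote→Q0. Q0=[P2] Q1=[] Q2=[P3]
t=23-25: P2@Q0 runs 2, rem=0, completes. Q0=[] Q1=[] Q2=[P3]
t=25-31: P3@Q2 runs 6, rem=0, completes. Q0=[] Q1=[] Q2=[]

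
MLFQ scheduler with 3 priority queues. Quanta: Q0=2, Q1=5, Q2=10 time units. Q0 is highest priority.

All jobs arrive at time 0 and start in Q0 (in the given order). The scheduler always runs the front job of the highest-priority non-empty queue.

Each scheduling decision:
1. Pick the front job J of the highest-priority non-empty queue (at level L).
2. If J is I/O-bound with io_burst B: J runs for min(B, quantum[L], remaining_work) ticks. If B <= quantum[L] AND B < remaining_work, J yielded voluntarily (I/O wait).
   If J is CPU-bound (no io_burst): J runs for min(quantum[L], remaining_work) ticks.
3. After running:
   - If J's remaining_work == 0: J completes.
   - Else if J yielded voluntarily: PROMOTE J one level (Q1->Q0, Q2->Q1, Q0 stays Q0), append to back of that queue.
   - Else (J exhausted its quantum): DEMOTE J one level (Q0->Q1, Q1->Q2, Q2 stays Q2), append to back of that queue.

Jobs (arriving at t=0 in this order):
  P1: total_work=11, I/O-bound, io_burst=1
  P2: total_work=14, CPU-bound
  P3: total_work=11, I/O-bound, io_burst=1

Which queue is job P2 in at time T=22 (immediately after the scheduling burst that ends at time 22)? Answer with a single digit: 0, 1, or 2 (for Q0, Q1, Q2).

t=0-1: P1@Q0 runs 1, rem=10, I/O yield, promote→Q0. Q0=[P2,P3,P1] Q1=[] Q2=[]
t=1-3: P2@Q0 runs 2, rem=12, quantum used, demote→Q1. Q0=[P3,P1] Q1=[P2] Q2=[]
t=3-4: P3@Q0 runs 1, rem=10, I/O yield, promote→Q0. Q0=[P1,P3] Q1=[P2] Q2=[]
t=4-5: P1@Q0 runs 1, rem=9, I/O yield, promote→Q0. Q0=[P3,P1] Q1=[P2] Q2=[]
t=5-6: P3@Q0 runs 1, rem=9, I/O yield, promote→Q0. Q0=[P1,P3] Q1=[P2] Q2=[]
t=6-7: P1@Q0 runs 1, rem=8, I/O yield, promote→Q0. Q0=[P3,P1] Q1=[P2] Q2=[]
t=7-8: P3@Q0 runs 1, rem=8, I/O yield, promote→Q0. Q0=[P1,P3] Q1=[P2] Q2=[]
t=8-9: P1@Q0 runs 1, rem=7, I/O yield, promote→Q0. Q0=[P3,P1] Q1=[P2] Q2=[]
t=9-10: P3@Q0 runs 1, rem=7, I/O yield, promote→Q0. Q0=[P1,P3] Q1=[P2] Q2=[]
t=10-11: P1@Q0 runs 1, rem=6, I/O yield, promote→Q0. Q0=[P3,P1] Q1=[P2] Q2=[]
t=11-12: P3@Q0 runs 1, rem=6, I/O yield, promote→Q0. Q0=[P1,P3] Q1=[P2] Q2=[]
t=12-13: P1@Q0 runs 1, rem=5, I/O yield, promote→Q0. Q0=[P3,P1] Q1=[P2] Q2=[]
t=13-14: P3@Q0 runs 1, rem=5, I/O yield, promote→Q0. Q0=[P1,P3] Q1=[P2] Q2=[]
t=14-15: P1@Q0 runs 1, rem=4, I/O yield, promote→Q0. Q0=[P3,P1] Q1=[P2] Q2=[]
t=15-16: P3@Q0 runs 1, rem=4, I/O yield, promote→Q0. Q0=[P1,P3] Q1=[P2] Q2=[]
t=16-17: P1@Q0 runs 1, rem=3, I/O yield, promote→Q0. Q0=[P3,P1] Q1=[P2] Q2=[]
t=17-18: P3@Q0 runs 1, rem=3, I/O yield, promote→Q0. Q0=[P1,P3] Q1=[P2] Q2=[]
t=18-19: P1@Q0 runs 1, rem=2, I/O yield, promote→Q0. Q0=[P3,P1] Q1=[P2] Q2=[]
t=19-20: P3@Q0 runs 1, rem=2, I/O yield, promote→Q0. Q0=[P1,P3] Q1=[P2] Q2=[]
t=20-21: P1@Q0 runs 1, rem=1, I/O yield, promote→Q0. Q0=[P3,P1] Q1=[P2] Q2=[]
t=21-22: P3@Q0 runs 1, rem=1, I/O yield, promote→Q0. Q0=[P1,P3] Q1=[P2] Q2=[]
t=22-23: P1@Q0 runs 1, rem=0, completes. Q0=[P3] Q1=[P2] Q2=[]
t=23-24: P3@Q0 runs 1, rem=0, completes. Q0=[] Q1=[P2] Q2=[]
t=24-29: P2@Q1 runs 5, rem=7, quantum used, demote→Q2. Q0=[] Q1=[] Q2=[P2]
t=29-36: P2@Q2 runs 7, rem=0, completes. Q0=[] Q1=[] Q2=[]

Answer: 1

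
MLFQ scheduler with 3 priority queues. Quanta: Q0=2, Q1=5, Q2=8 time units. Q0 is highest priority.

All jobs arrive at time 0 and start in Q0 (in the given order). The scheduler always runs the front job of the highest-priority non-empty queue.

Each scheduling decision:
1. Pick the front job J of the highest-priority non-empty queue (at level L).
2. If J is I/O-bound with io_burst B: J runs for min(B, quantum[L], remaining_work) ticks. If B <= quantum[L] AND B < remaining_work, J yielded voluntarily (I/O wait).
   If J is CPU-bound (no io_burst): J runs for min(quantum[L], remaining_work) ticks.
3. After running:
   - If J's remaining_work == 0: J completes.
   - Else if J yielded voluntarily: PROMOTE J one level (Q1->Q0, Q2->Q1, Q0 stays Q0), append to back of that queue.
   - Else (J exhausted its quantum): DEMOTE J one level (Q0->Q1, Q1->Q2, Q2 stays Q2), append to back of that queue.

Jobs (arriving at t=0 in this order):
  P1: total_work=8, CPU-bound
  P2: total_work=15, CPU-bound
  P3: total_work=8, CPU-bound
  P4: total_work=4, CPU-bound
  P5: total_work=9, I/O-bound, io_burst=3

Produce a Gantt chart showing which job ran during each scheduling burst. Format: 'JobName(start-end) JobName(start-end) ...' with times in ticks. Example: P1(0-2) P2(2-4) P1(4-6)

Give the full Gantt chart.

t=0-2: P1@Q0 runs 2, rem=6, quantum used, demote→Q1. Q0=[P2,P3,P4,P5] Q1=[P1] Q2=[]
t=2-4: P2@Q0 runs 2, rem=13, quantum used, demote→Q1. Q0=[P3,P4,P5] Q1=[P1,P2] Q2=[]
t=4-6: P3@Q0 runs 2, rem=6, quantum used, demote→Q1. Q0=[P4,P5] Q1=[P1,P2,P3] Q2=[]
t=6-8: P4@Q0 runs 2, rem=2, quantum used, demote→Q1. Q0=[P5] Q1=[P1,P2,P3,P4] Q2=[]
t=8-10: P5@Q0 runs 2, rem=7, quantum used, demote→Q1. Q0=[] Q1=[P1,P2,P3,P4,P5] Q2=[]
t=10-15: P1@Q1 runs 5, rem=1, quantum used, demote→Q2. Q0=[] Q1=[P2,P3,P4,P5] Q2=[P1]
t=15-20: P2@Q1 runs 5, rem=8, quantum used, demote→Q2. Q0=[] Q1=[P3,P4,P5] Q2=[P1,P2]
t=20-25: P3@Q1 runs 5, rem=1, quantum used, demote→Q2. Q0=[] Q1=[P4,P5] Q2=[P1,P2,P3]
t=25-27: P4@Q1 runs 2, rem=0, completes. Q0=[] Q1=[P5] Q2=[P1,P2,P3]
t=27-30: P5@Q1 runs 3, rem=4, I/O yield, promote→Q0. Q0=[P5] Q1=[] Q2=[P1,P2,P3]
t=30-32: P5@Q0 runs 2, rem=2, quantum used, demote→Q1. Q0=[] Q1=[P5] Q2=[P1,P2,P3]
t=32-34: P5@Q1 runs 2, rem=0, completes. Q0=[] Q1=[] Q2=[P1,P2,P3]
t=34-35: P1@Q2 runs 1, rem=0, completes. Q0=[] Q1=[] Q2=[P2,P3]
t=35-43: P2@Q2 runs 8, rem=0, completes. Q0=[] Q1=[] Q2=[P3]
t=43-44: P3@Q2 runs 1, rem=0, completes. Q0=[] Q1=[] Q2=[]

Answer: P1(0-2) P2(2-4) P3(4-6) P4(6-8) P5(8-10) P1(10-15) P2(15-20) P3(20-25) P4(25-27) P5(27-30) P5(30-32) P5(32-34) P1(34-35) P2(35-43) P3(43-44)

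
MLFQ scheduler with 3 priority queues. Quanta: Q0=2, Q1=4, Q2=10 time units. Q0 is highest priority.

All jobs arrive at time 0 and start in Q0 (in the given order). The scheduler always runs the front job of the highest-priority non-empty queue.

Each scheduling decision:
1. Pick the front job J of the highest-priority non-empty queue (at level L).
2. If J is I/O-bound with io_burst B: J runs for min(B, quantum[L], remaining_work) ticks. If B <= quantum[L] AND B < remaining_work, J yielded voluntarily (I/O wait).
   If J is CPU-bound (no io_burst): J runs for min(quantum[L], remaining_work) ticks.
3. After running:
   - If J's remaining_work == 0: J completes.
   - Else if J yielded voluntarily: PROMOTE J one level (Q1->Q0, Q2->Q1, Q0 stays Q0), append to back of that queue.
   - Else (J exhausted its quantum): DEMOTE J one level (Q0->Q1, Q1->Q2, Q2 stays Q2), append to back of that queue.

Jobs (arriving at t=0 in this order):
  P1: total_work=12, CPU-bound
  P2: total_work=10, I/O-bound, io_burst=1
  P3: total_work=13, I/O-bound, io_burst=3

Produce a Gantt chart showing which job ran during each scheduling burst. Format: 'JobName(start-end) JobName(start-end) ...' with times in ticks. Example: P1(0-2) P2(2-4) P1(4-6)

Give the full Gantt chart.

t=0-2: P1@Q0 runs 2, rem=10, quantum used, demote→Q1. Q0=[P2,P3] Q1=[P1] Q2=[]
t=2-3: P2@Q0 runs 1, rem=9, I/O yield, promote→Q0. Q0=[P3,P2] Q1=[P1] Q2=[]
t=3-5: P3@Q0 runs 2, rem=11, quantum used, demote→Q1. Q0=[P2] Q1=[P1,P3] Q2=[]
t=5-6: P2@Q0 runs 1, rem=8, I/O yield, promote→Q0. Q0=[P2] Q1=[P1,P3] Q2=[]
t=6-7: P2@Q0 runs 1, rem=7, I/O yield, promote→Q0. Q0=[P2] Q1=[P1,P3] Q2=[]
t=7-8: P2@Q0 runs 1, rem=6, I/O yield, promote→Q0. Q0=[P2] Q1=[P1,P3] Q2=[]
t=8-9: P2@Q0 runs 1, rem=5, I/O yield, promote→Q0. Q0=[P2] Q1=[P1,P3] Q2=[]
t=9-10: P2@Q0 runs 1, rem=4, I/O yield, promote→Q0. Q0=[P2] Q1=[P1,P3] Q2=[]
t=10-11: P2@Q0 runs 1, rem=3, I/O yield, promote→Q0. Q0=[P2] Q1=[P1,P3] Q2=[]
t=11-12: P2@Q0 runs 1, rem=2, I/O yield, promote→Q0. Q0=[P2] Q1=[P1,P3] Q2=[]
t=12-13: P2@Q0 runs 1, rem=1, I/O yield, promote→Q0. Q0=[P2] Q1=[P1,P3] Q2=[]
t=13-14: P2@Q0 runs 1, rem=0, completes. Q0=[] Q1=[P1,P3] Q2=[]
t=14-18: P1@Q1 runs 4, rem=6, quantum used, demote→Q2. Q0=[] Q1=[P3] Q2=[P1]
t=18-21: P3@Q1 runs 3, rem=8, I/O yield, promote→Q0. Q0=[P3] Q1=[] Q2=[P1]
t=21-23: P3@Q0 runs 2, rem=6, quantum used, demote→Q1. Q0=[] Q1=[P3] Q2=[P1]
t=23-26: P3@Q1 runs 3, rem=3, I/O yield, promote→Q0. Q0=[P3] Q1=[] Q2=[P1]
t=26-28: P3@Q0 runs 2, rem=1, quantum used, demote→Q1. Q0=[] Q1=[P3] Q2=[P1]
t=28-29: P3@Q1 runs 1, rem=0, completes. Q0=[] Q1=[] Q2=[P1]
t=29-35: P1@Q2 runs 6, rem=0, completes. Q0=[] Q1=[] Q2=[]

Answer: P1(0-2) P2(2-3) P3(3-5) P2(5-6) P2(6-7) P2(7-8) P2(8-9) P2(9-10) P2(10-11) P2(11-12) P2(12-13) P2(13-14) P1(14-18) P3(18-21) P3(21-23) P3(23-26) P3(26-28) P3(28-29) P1(29-35)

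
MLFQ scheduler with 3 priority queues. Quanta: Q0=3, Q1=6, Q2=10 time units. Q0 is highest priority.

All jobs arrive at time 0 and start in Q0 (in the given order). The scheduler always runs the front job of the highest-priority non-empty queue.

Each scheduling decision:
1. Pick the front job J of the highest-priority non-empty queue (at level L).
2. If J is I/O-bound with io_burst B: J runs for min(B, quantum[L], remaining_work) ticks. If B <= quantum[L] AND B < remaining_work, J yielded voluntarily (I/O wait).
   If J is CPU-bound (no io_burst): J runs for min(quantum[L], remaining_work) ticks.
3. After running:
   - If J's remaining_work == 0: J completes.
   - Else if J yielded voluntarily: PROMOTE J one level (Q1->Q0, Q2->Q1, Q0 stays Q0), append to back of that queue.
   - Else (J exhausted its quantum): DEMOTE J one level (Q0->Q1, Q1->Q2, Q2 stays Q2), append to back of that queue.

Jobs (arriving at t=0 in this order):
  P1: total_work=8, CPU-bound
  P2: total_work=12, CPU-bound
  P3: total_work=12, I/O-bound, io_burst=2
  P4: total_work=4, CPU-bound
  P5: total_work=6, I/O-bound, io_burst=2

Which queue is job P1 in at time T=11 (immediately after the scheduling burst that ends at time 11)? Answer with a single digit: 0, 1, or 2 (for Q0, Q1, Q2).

t=0-3: P1@Q0 runs 3, rem=5, quantum used, demote→Q1. Q0=[P2,P3,P4,P5] Q1=[P1] Q2=[]
t=3-6: P2@Q0 runs 3, rem=9, quantum used, demote→Q1. Q0=[P3,P4,P5] Q1=[P1,P2] Q2=[]
t=6-8: P3@Q0 runs 2, rem=10, I/O yield, promote→Q0. Q0=[P4,P5,P3] Q1=[P1,P2] Q2=[]
t=8-11: P4@Q0 runs 3, rem=1, quantum used, demote→Q1. Q0=[P5,P3] Q1=[P1,P2,P4] Q2=[]
t=11-13: P5@Q0 runs 2, rem=4, I/O yield, promote→Q0. Q0=[P3,P5] Q1=[P1,P2,P4] Q2=[]
t=13-15: P3@Q0 runs 2, rem=8, I/O yield, promote→Q0. Q0=[P5,P3] Q1=[P1,P2,P4] Q2=[]
t=15-17: P5@Q0 runs 2, rem=2, I/O yield, promote→Q0. Q0=[P3,P5] Q1=[P1,P2,P4] Q2=[]
t=17-19: P3@Q0 runs 2, rem=6, I/O yield, promote→Q0. Q0=[P5,P3] Q1=[P1,P2,P4] Q2=[]
t=19-21: P5@Q0 runs 2, rem=0, completes. Q0=[P3] Q1=[P1,P2,P4] Q2=[]
t=21-23: P3@Q0 runs 2, rem=4, I/O yield, promote→Q0. Q0=[P3] Q1=[P1,P2,P4] Q2=[]
t=23-25: P3@Q0 runs 2, rem=2, I/O yield, promote→Q0. Q0=[P3] Q1=[P1,P2,P4] Q2=[]
t=25-27: P3@Q0 runs 2, rem=0, completes. Q0=[] Q1=[P1,P2,P4] Q2=[]
t=27-32: P1@Q1 runs 5, rem=0, completes. Q0=[] Q1=[P2,P4] Q2=[]
t=32-38: P2@Q1 runs 6, rem=3, quantum used, demote→Q2. Q0=[] Q1=[P4] Q2=[P2]
t=38-39: P4@Q1 runs 1, rem=0, completes. Q0=[] Q1=[] Q2=[P2]
t=39-42: P2@Q2 runs 3, rem=0, completes. Q0=[] Q1=[] Q2=[]

Answer: 1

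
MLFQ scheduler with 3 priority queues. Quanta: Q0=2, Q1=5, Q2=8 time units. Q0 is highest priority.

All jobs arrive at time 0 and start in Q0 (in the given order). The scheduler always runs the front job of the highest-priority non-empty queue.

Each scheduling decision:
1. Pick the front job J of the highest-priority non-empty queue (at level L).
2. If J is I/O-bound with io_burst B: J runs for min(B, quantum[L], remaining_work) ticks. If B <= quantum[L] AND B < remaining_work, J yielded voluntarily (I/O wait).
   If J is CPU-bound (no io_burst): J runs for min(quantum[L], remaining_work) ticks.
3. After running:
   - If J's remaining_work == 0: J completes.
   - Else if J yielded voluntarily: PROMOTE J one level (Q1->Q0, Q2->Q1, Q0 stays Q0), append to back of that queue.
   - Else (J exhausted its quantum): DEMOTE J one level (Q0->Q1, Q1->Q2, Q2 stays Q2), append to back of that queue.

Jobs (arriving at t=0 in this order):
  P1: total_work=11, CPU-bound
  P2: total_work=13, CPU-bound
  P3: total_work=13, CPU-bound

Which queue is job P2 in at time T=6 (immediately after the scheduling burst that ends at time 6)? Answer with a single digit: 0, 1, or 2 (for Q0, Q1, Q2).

Answer: 1

Derivation:
t=0-2: P1@Q0 runs 2, rem=9, quantum used, demote→Q1. Q0=[P2,P3] Q1=[P1] Q2=[]
t=2-4: P2@Q0 runs 2, rem=11, quantum used, demote→Q1. Q0=[P3] Q1=[P1,P2] Q2=[]
t=4-6: P3@Q0 runs 2, rem=11, quantum used, demote→Q1. Q0=[] Q1=[P1,P2,P3] Q2=[]
t=6-11: P1@Q1 runs 5, rem=4, quantum used, demote→Q2. Q0=[] Q1=[P2,P3] Q2=[P1]
t=11-16: P2@Q1 runs 5, rem=6, quantum used, demote→Q2. Q0=[] Q1=[P3] Q2=[P1,P2]
t=16-21: P3@Q1 runs 5, rem=6, quantum used, demote→Q2. Q0=[] Q1=[] Q2=[P1,P2,P3]
t=21-25: P1@Q2 runs 4, rem=0, completes. Q0=[] Q1=[] Q2=[P2,P3]
t=25-31: P2@Q2 runs 6, rem=0, completes. Q0=[] Q1=[] Q2=[P3]
t=31-37: P3@Q2 runs 6, rem=0, completes. Q0=[] Q1=[] Q2=[]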